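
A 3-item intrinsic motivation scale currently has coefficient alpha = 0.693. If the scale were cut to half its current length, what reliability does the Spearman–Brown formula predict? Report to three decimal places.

predicted reliability = 0.530

Length factor m = 1/2
α' = m·α / (1 − (1−m)·α)
   = 1/2 × 0.693 / (1 − (1 − 1/2) × 0.693)
   = 0.3465 / 0.6535 = 0.530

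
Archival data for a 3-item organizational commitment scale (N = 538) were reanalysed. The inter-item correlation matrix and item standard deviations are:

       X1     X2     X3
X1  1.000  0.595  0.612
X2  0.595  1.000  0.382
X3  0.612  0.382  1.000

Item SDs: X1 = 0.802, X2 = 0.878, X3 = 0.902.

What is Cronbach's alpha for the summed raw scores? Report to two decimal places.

Cronbach's alpha = 0.77

Σσ²ᵢ = 0.802² + 0.878² + 0.902² = 2.2277
Covariances σ_ij = r_ij · s_i · s_j:
  σ(X1,X2) = 0.595 × 0.802 × 0.878 = 0.4190
  σ(X1,X3) = 0.612 × 0.802 × 0.902 = 0.4427
  σ(X2,X3) = 0.382 × 0.878 × 0.902 = 0.3025
σ²_T = Σσ²ᵢ + 2·Σσ_ij = 2.2277 + 2 × 1.1642 = 4.5561
α = (3/2)·(1 − 2.2277/4.5561) = 0.77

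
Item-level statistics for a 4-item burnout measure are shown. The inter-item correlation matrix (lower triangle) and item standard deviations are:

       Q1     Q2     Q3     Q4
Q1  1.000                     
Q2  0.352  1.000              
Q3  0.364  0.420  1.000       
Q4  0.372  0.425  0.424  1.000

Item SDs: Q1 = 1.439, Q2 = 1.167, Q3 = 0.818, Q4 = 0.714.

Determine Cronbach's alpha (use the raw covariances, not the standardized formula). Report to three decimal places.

α = 0.681

Σσ²ᵢ = 1.439² + 1.167² + 0.818² + 0.714² = 4.6115
Covariances σ_ij = r_ij · s_i · s_j:
  σ(Q1,Q2) = 0.352 × 1.439 × 1.167 = 0.5911
  σ(Q1,Q3) = 0.364 × 1.439 × 0.818 = 0.4285
  σ(Q1,Q4) = 0.372 × 1.439 × 0.714 = 0.3822
  σ(Q2,Q3) = 0.420 × 1.167 × 0.818 = 0.4009
  σ(Q2,Q4) = 0.425 × 1.167 × 0.714 = 0.3541
  σ(Q3,Q4) = 0.424 × 0.818 × 0.714 = 0.2476
σ²_T = Σσ²ᵢ + 2·Σσ_ij = 4.6115 + 2 × 2.4044 = 9.4203
α = (4/3)·(1 − 4.6115/9.4203) = 0.681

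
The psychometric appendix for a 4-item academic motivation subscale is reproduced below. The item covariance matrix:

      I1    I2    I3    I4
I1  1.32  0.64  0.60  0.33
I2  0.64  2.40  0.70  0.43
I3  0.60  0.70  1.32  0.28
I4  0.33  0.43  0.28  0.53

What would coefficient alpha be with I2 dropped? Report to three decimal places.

Remaining items: I1, I3, I4 (k = 3).
Σσᵢ² = 1.32 + 1.32 + 0.53 = 3.17
total variance = 3.17 + 2 × 1.21 = 5.59
α (item deleted) = (3/2)·(1 − 3.17/5.59) = 0.649

α = 0.649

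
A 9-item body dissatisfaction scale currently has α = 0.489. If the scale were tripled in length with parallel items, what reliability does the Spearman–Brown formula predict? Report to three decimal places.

Length factor m = 3
α' = m·α / (1 + (m−1)·α)
   = 3 × 0.489 / (1 + (3 − 1) × 0.489)
   = 1.4670 / 1.9780 = 0.742

predicted reliability = 0.742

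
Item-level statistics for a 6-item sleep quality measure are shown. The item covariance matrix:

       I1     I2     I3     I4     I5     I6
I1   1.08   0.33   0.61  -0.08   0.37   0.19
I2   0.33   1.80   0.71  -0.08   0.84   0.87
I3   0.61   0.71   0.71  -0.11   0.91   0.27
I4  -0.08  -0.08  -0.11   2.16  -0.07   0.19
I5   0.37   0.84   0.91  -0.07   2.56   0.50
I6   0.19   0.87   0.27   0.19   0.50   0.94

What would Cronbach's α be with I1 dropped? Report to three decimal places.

α = 0.621

Remaining items: I2, I3, I4, I5, I6 (k = 5).
Σσ²ᵢ = 1.80 + 0.71 + 2.16 + 2.56 + 0.94 = 8.17
σ²_T = 8.17 + 2 × 4.03 = 16.23
α (item deleted) = (5/4)·(1 − 8.17/16.23) = 0.621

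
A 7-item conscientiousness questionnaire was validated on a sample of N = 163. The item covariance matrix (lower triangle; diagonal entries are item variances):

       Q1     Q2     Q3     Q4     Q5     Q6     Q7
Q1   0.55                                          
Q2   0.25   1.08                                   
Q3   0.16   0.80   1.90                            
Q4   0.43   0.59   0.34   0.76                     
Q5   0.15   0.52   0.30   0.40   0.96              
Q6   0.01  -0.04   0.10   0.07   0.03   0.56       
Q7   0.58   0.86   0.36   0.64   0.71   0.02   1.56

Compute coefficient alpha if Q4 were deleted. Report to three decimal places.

Remaining items: Q1, Q2, Q3, Q5, Q6, Q7 (k = 6).
Σσᵢ² = 0.55 + 1.08 + 1.90 + 0.96 + 0.56 + 1.56 = 6.61
σ²_total = 6.61 + 2 × 4.81 = 16.23
α (item deleted) = (6/5)·(1 − 6.61/16.23) = 0.711

α = 0.711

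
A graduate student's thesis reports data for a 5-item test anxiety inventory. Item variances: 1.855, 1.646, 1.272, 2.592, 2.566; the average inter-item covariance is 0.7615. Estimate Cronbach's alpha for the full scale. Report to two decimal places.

Σσᵢ² = 1.855 + 1.646 + 1.272 + 2.592 + 2.566 = 9.931
Sum of the 10 distinct covariances = 10 × 0.7615 = 7.6150
σ²_total = Σσᵢ² + 2·Σcov = 9.931 + 2 × 7.6150 = 25.1610
α = (5/4)·(1 − 9.931/25.1610) = 0.76

α = 0.76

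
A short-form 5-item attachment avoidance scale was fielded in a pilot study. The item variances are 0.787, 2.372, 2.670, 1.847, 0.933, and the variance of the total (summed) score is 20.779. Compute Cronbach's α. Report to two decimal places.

Cronbach's α = 0.73

ΣVar(i) = 0.787 + 2.372 + 2.670 + 1.847 + 0.933 = 8.609
α = (k/(k−1))·(1 − ΣVar(i)/σ²_total) = (5/4)·(1 − 8.609/20.779) = 0.73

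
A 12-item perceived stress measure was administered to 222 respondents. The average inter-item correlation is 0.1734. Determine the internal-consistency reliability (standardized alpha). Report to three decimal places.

Standardized α = k·r̄ / (1 + (k−1)·r̄) = 12 × 0.1734 / (1 + 11 × 0.1734)
  = 2.0808 / 2.9074 = 0.716

α = 0.716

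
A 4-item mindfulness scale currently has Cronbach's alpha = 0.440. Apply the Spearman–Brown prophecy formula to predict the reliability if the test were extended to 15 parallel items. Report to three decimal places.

Length factor m = 15/4 = 3.7500
α' = m·α / (1 + (m−1)·α)
   = 15/4 × 0.440 / (1 + (15/4 − 1) × 0.440)
   = 1.6500 / 2.2100 = 0.747

predicted reliability = 0.747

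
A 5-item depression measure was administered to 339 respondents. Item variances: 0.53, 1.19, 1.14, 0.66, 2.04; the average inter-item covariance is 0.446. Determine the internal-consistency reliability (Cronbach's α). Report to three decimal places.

α = 0.770

Σσᵢ² = 0.53 + 1.19 + 1.14 + 0.66 + 2.04 = 5.56
Sum of the 10 distinct covariances = 10 × 0.446 = 4.460
σ²_T = Σσᵢ² + 2·Σcov = 5.56 + 2 × 4.460 = 14.480
α = (5/4)·(1 − 5.56/14.480) = 0.770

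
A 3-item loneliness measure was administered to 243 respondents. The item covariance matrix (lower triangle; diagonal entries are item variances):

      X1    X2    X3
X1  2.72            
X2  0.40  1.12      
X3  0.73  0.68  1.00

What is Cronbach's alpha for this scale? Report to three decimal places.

ΣVar(i) = 2.72 + 1.12 + 1.00 = 4.84
Sum of off-diagonal covariances = 1.81
σ²_T = 4.84 + 2 × 1.81 = 8.46
α = (k/(k−1))·(1 − ΣVar(i)/σ²_T) = (3/2)·(1 − 4.84/8.46) = 0.642

Cronbach's alpha = 0.642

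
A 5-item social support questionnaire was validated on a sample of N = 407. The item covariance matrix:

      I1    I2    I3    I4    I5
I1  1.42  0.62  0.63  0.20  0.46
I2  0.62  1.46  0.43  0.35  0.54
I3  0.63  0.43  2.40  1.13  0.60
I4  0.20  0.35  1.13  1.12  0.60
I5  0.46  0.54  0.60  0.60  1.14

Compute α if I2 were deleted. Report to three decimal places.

Remaining items: I1, I3, I4, I5 (k = 4).
Σσ²ᵢ = 1.42 + 2.40 + 1.12 + 1.14 = 6.08
σ²_T = 6.08 + 2 × 3.62 = 13.32
α (item deleted) = (4/3)·(1 − 6.08/13.32) = 0.725

α = 0.725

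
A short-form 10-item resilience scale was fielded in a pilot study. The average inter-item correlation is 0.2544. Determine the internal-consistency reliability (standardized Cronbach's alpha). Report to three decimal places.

Standardized α = k·r̄ / (1 + (k−1)·r̄) = 10 × 0.2544 / (1 + 9 × 0.2544)
  = 2.5440 / 3.2896 = 0.773

standardized Cronbach's alpha = 0.773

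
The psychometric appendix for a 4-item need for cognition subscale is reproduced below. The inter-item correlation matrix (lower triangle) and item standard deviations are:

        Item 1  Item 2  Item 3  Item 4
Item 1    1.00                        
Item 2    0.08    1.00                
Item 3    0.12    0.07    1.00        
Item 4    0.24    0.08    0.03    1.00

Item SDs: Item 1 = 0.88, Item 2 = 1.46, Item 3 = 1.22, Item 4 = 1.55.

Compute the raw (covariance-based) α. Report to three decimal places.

Σσ²ᵢ = 0.88² + 1.46² + 1.22² + 1.55² = 6.7969
Covariances σ_ij = r_ij · s_i · s_j:
  σ(Item 1,Item 2) = 0.08 × 0.88 × 1.46 = 0.1028
  σ(Item 1,Item 3) = 0.12 × 0.88 × 1.22 = 0.1288
  σ(Item 1,Item 4) = 0.24 × 0.88 × 1.55 = 0.3274
  σ(Item 2,Item 3) = 0.07 × 1.46 × 1.22 = 0.1247
  σ(Item 2,Item 4) = 0.08 × 1.46 × 1.55 = 0.1810
  σ(Item 3,Item 4) = 0.03 × 1.22 × 1.55 = 0.0567
σ²_T = Σσ²ᵢ + 2·Σσ_ij = 6.7969 + 2 × 0.9214 = 8.6397
α = (4/3)·(1 − 6.7969/8.6397) = 0.284

α = 0.284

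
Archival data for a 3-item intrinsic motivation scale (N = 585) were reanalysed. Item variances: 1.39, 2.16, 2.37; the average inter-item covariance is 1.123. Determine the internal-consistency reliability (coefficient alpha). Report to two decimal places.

coefficient alpha = 0.80

Σσᵢ² = 1.39 + 2.16 + 2.37 = 5.92
Sum of the 3 distinct covariances = 3 × 1.123 = 3.369
σ²_total = Σσᵢ² + 2·Σcov = 5.92 + 2 × 3.369 = 12.658
α = (3/2)·(1 − 5.92/12.658) = 0.80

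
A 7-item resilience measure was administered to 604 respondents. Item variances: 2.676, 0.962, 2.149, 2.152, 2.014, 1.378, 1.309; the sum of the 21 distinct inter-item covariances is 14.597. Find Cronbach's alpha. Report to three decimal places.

α = 0.814

Σσ²ᵢ = 2.676 + 0.962 + 2.149 + 2.152 + 2.014 + 1.378 + 1.309 = 12.640
Sum of distinct covariances = 14.597
Var(T) = Σσ²ᵢ + 2·Σcov = 12.640 + 2 × 14.597 = 41.834
α = (7/6)·(1 − 12.640/41.834) = 0.814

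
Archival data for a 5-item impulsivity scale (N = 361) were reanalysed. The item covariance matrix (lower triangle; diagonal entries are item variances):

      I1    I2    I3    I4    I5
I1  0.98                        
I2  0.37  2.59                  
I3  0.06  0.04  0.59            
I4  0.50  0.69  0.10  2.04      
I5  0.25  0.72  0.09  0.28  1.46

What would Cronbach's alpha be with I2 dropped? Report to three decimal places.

Cronbach's alpha = 0.447

Remaining items: I1, I3, I4, I5 (k = 4).
sum of item variances = 0.98 + 0.59 + 2.04 + 1.46 = 5.07
σ²_T = 5.07 + 2 × 1.28 = 7.63
α (item deleted) = (4/3)·(1 − 5.07/7.63) = 0.447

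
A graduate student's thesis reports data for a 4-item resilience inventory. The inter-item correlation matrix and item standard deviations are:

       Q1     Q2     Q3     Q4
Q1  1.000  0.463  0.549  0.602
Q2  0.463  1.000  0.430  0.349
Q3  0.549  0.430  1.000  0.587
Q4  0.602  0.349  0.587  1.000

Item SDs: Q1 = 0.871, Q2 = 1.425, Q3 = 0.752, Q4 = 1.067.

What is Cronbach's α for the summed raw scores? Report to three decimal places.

Σσ²ᵢ = 0.871² + 1.425² + 0.752² + 1.067² = 4.4933
Covariances σ_ij = r_ij · s_i · s_j:
  σ(Q1,Q2) = 0.463 × 0.871 × 1.425 = 0.5747
  σ(Q1,Q3) = 0.549 × 0.871 × 0.752 = 0.3596
  σ(Q1,Q4) = 0.602 × 0.871 × 1.067 = 0.5595
  σ(Q2,Q3) = 0.430 × 1.425 × 0.752 = 0.4608
  σ(Q2,Q4) = 0.349 × 1.425 × 1.067 = 0.5306
  σ(Q3,Q4) = 0.587 × 0.752 × 1.067 = 0.4710
σ²_T = Σσ²ᵢ + 2·Σσ_ij = 4.4933 + 2 × 2.9562 = 10.4057
α = (4/3)·(1 − 4.4933/10.4057) = 0.758

Cronbach's α = 0.758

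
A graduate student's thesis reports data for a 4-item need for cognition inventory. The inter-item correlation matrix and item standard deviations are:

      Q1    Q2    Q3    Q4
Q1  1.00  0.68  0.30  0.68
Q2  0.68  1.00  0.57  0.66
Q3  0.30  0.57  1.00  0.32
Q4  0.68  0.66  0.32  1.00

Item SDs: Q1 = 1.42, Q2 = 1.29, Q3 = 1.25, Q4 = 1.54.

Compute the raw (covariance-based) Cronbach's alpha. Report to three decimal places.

Σσ²ᵢ = 1.42² + 1.29² + 1.25² + 1.54² = 7.6146
Covariances σ_ij = r_ij · s_i · s_j:
  σ(Q1,Q2) = 0.68 × 1.42 × 1.29 = 1.2456
  σ(Q1,Q3) = 0.30 × 1.42 × 1.25 = 0.5325
  σ(Q1,Q4) = 0.68 × 1.42 × 1.54 = 1.4870
  σ(Q2,Q3) = 0.57 × 1.29 × 1.25 = 0.9191
  σ(Q2,Q4) = 0.66 × 1.29 × 1.54 = 1.3112
  σ(Q3,Q4) = 0.32 × 1.25 × 1.54 = 0.6160
σ²_T = Σσ²ᵢ + 2·Σσ_ij = 7.6146 + 2 × 6.1114 = 19.8374
α = (4/3)·(1 − 7.6146/19.8374) = 0.822

α = 0.822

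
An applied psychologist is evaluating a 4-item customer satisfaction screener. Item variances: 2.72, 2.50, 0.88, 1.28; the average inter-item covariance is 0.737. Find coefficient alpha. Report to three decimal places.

coefficient alpha = 0.727

sum of item variances = 2.72 + 2.50 + 0.88 + 1.28 = 7.38
Sum of the 6 distinct covariances = 6 × 0.737 = 4.422
Var(T) = sum of item variances + 2·Σcov = 7.38 + 2 × 4.422 = 16.224
α = (4/3)·(1 − 7.38/16.224) = 0.727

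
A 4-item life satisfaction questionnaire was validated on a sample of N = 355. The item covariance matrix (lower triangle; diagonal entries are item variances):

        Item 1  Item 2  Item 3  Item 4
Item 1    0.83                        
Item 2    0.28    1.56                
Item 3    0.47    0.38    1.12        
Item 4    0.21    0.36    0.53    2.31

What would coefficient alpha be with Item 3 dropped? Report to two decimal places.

α = 0.40

Remaining items: Item 1, Item 2, Item 4 (k = 3).
ΣVar(i) = 0.83 + 1.56 + 2.31 = 4.70
Var(T) = 4.70 + 2 × 0.85 = 6.40
α (item deleted) = (3/2)·(1 − 4.70/6.40) = 0.40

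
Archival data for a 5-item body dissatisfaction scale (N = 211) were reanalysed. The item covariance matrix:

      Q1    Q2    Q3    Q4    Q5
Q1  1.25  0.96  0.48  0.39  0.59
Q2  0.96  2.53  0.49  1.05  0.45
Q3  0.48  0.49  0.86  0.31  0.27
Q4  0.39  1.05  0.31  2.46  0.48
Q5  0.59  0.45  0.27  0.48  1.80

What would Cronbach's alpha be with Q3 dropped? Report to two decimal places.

Cronbach's alpha = 0.66

Remaining items: Q1, Q2, Q4, Q5 (k = 4).
ΣVar(i) = 1.25 + 2.53 + 2.46 + 1.80 = 8.04
Var(T) = 8.04 + 2 × 3.92 = 15.88
α (item deleted) = (4/3)·(1 − 8.04/15.88) = 0.66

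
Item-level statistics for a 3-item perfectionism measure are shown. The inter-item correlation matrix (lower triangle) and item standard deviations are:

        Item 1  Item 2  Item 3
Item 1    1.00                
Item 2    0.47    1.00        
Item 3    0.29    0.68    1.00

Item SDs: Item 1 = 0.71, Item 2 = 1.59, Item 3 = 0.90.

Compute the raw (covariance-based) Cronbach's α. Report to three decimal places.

α = 0.702

Σσ²ᵢ = 0.71² + 1.59² + 0.90² = 3.8422
Covariances σ_ij = r_ij · s_i · s_j:
  σ(Item 1,Item 2) = 0.47 × 0.71 × 1.59 = 0.5306
  σ(Item 1,Item 3) = 0.29 × 0.71 × 0.90 = 0.1853
  σ(Item 2,Item 3) = 0.68 × 1.59 × 0.90 = 0.9731
σ²_T = Σσ²ᵢ + 2·Σσ_ij = 3.8422 + 2 × 1.6890 = 7.2202
α = (3/2)·(1 − 3.8422/7.2202) = 0.702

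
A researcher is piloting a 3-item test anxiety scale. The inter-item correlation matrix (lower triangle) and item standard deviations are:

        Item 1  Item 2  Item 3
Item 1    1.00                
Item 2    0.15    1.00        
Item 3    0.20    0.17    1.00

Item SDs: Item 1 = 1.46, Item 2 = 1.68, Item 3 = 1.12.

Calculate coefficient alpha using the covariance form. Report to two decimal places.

Σσ²ᵢ = 1.46² + 1.68² + 1.12² = 6.2084
Covariances σ_ij = r_ij · s_i · s_j:
  σ(Item 1,Item 2) = 0.15 × 1.46 × 1.68 = 0.3679
  σ(Item 1,Item 3) = 0.20 × 1.46 × 1.12 = 0.3270
  σ(Item 2,Item 3) = 0.17 × 1.68 × 1.12 = 0.3199
σ²_T = Σσ²ᵢ + 2·Σσ_ij = 6.2084 + 2 × 1.0148 = 8.2380
α = (3/2)·(1 − 6.2084/8.2380) = 0.37

α = 0.37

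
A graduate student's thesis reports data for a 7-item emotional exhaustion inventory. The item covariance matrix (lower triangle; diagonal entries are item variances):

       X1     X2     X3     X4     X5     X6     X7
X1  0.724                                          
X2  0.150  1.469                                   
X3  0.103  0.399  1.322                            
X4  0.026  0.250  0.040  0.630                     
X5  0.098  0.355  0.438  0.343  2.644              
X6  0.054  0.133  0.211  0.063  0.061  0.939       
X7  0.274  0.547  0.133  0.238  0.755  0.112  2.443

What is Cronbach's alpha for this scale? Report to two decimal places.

α = 0.57

Σσ²ᵢ = 0.724 + 1.469 + 1.322 + 0.630 + 2.644 + 0.939 + 2.443 = 10.171
Sum of off-diagonal covariances = 4.783
total variance = 10.171 + 2 × 4.783 = 19.737
α = (k/(k−1))·(1 − Σσ²ᵢ/total variance) = (7/6)·(1 − 10.171/19.737) = 0.57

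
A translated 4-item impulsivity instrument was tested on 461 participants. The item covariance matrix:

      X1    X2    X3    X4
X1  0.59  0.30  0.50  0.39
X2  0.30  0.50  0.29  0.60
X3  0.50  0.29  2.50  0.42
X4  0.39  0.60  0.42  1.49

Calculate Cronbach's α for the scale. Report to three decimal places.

sum of item variances = 0.59 + 0.50 + 2.50 + 1.49 = 5.08
Sum of off-diagonal covariances = 2.50
total variance = 5.08 + 2 × 2.50 = 10.08
α = (k/(k−1))·(1 − sum of item variances/total variance) = (4/3)·(1 − 5.08/10.08) = 0.661

Cronbach's α = 0.661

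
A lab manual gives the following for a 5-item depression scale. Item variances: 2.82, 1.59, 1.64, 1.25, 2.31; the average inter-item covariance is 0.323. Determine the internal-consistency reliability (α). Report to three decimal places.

ΣVar(i) = 2.82 + 1.59 + 1.64 + 1.25 + 2.31 = 9.61
Sum of the 10 distinct covariances = 10 × 0.323 = 3.230
total variance = ΣVar(i) + 2·Σcov = 9.61 + 2 × 3.230 = 16.070
α = (5/4)·(1 − 9.61/16.070) = 0.502

α = 0.502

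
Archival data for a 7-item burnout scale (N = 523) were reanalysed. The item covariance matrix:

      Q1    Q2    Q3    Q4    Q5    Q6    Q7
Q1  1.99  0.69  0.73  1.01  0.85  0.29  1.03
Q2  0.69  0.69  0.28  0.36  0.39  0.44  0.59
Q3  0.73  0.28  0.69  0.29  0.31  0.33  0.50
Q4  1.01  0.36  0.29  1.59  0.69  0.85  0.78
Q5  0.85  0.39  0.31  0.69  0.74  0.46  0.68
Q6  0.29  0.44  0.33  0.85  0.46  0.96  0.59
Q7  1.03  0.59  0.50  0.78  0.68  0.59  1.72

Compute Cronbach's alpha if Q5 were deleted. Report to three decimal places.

Cronbach's alpha = 0.836

Remaining items: Q1, Q2, Q3, Q4, Q6, Q7 (k = 6).
sum of item variances = 1.99 + 0.69 + 0.69 + 1.59 + 0.96 + 1.72 = 7.64
Var(T) = 7.64 + 2 × 8.76 = 25.16
α (item deleted) = (6/5)·(1 − 7.64/25.16) = 0.836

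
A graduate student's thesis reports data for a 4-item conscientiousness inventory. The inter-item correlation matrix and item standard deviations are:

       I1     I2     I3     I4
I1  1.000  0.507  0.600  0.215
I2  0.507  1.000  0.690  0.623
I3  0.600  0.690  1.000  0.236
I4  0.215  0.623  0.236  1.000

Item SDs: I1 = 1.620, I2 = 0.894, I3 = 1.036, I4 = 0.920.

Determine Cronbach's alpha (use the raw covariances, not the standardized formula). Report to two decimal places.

Σσ²ᵢ = 1.620² + 0.894² + 1.036² + 0.920² = 5.3433
Covariances σ_ij = r_ij · s_i · s_j:
  σ(I1,I2) = 0.507 × 1.620 × 0.894 = 0.7343
  σ(I1,I3) = 0.600 × 1.620 × 1.036 = 1.0070
  σ(I1,I4) = 0.215 × 1.620 × 0.920 = 0.3204
  σ(I2,I3) = 0.690 × 0.894 × 1.036 = 0.6391
  σ(I2,I4) = 0.623 × 0.894 × 0.920 = 0.5124
  σ(I3,I4) = 0.236 × 1.036 × 0.920 = 0.2249
σ²_T = Σσ²ᵢ + 2·Σσ_ij = 5.3433 + 2 × 3.4381 = 12.2195
α = (4/3)·(1 − 5.3433/12.2195) = 0.75

α = 0.75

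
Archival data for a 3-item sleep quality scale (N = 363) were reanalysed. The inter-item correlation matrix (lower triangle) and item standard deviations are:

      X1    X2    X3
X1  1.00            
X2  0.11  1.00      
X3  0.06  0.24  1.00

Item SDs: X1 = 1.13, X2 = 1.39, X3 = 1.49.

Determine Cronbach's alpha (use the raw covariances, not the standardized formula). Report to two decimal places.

Σσ²ᵢ = 1.13² + 1.39² + 1.49² = 5.4291
Covariances σ_ij = r_ij · s_i · s_j:
  σ(X1,X2) = 0.11 × 1.13 × 1.39 = 0.1728
  σ(X1,X3) = 0.06 × 1.13 × 1.49 = 0.1010
  σ(X2,X3) = 0.24 × 1.39 × 1.49 = 0.4971
σ²_T = Σσ²ᵢ + 2·Σσ_ij = 5.4291 + 2 × 0.7709 = 6.9709
α = (3/2)·(1 − 5.4291/6.9709) = 0.33

Cronbach's alpha = 0.33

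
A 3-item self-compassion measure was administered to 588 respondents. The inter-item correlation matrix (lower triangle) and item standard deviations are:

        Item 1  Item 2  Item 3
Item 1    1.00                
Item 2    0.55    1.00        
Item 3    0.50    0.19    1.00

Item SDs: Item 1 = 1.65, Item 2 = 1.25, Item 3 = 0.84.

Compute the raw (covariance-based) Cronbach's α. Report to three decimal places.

α = 0.672

Σσ²ᵢ = 1.65² + 1.25² + 0.84² = 4.9906
Covariances σ_ij = r_ij · s_i · s_j:
  σ(Item 1,Item 2) = 0.55 × 1.65 × 1.25 = 1.1344
  σ(Item 1,Item 3) = 0.50 × 1.65 × 0.84 = 0.6930
  σ(Item 2,Item 3) = 0.19 × 1.25 × 0.84 = 0.1995
σ²_T = Σσ²ᵢ + 2·Σσ_ij = 4.9906 + 2 × 2.0269 = 9.0444
α = (3/2)·(1 − 4.9906/9.0444) = 0.672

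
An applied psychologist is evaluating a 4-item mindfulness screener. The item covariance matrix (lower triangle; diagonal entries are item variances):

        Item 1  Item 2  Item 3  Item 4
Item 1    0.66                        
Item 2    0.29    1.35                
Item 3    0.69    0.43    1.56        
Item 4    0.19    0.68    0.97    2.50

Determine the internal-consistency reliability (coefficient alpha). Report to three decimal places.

coefficient alpha = 0.689

Σσ²ᵢ = 0.66 + 1.35 + 1.56 + 2.50 = 6.07
Sum of off-diagonal covariances = 3.25
σ²_total = 6.07 + 2 × 3.25 = 12.57
α = (k/(k−1))·(1 − Σσ²ᵢ/σ²_total) = (4/3)·(1 − 6.07/12.57) = 0.689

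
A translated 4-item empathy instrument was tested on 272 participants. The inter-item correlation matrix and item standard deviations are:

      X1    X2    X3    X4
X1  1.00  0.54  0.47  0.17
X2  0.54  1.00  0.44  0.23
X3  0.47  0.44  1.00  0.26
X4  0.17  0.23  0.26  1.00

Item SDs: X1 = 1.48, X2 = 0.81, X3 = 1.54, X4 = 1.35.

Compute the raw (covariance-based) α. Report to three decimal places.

Σσ²ᵢ = 1.48² + 0.81² + 1.54² + 1.35² = 7.0406
Covariances σ_ij = r_ij · s_i · s_j:
  σ(X1,X2) = 0.54 × 1.48 × 0.81 = 0.6474
  σ(X1,X3) = 0.47 × 1.48 × 1.54 = 1.0712
  σ(X1,X4) = 0.17 × 1.48 × 1.35 = 0.3397
  σ(X2,X3) = 0.44 × 0.81 × 1.54 = 0.5489
  σ(X2,X4) = 0.23 × 0.81 × 1.35 = 0.2515
  σ(X3,X4) = 0.26 × 1.54 × 1.35 = 0.5405
σ²_T = Σσ²ᵢ + 2·Σσ_ij = 7.0406 + 2 × 3.3992 = 13.8390
α = (4/3)·(1 − 7.0406/13.8390) = 0.655

α = 0.655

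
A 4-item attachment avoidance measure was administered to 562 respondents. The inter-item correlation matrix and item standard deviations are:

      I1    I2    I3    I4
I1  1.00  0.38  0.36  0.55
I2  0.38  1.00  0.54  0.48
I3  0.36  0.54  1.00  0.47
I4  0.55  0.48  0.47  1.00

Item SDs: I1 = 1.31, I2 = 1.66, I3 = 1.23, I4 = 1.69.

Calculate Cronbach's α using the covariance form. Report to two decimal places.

Σσ²ᵢ = 1.31² + 1.66² + 1.23² + 1.69² = 8.8407
Covariances σ_ij = r_ij · s_i · s_j:
  σ(I1,I2) = 0.38 × 1.31 × 1.66 = 0.8263
  σ(I1,I3) = 0.36 × 1.31 × 1.23 = 0.5801
  σ(I1,I4) = 0.55 × 1.31 × 1.69 = 1.2176
  σ(I2,I3) = 0.54 × 1.66 × 1.23 = 1.1026
  σ(I2,I4) = 0.48 × 1.66 × 1.69 = 1.3466
  σ(I3,I4) = 0.47 × 1.23 × 1.69 = 0.9770
σ²_T = Σσ²ᵢ + 2·Σσ_ij = 8.8407 + 2 × 6.0502 = 20.9411
α = (4/3)·(1 − 8.8407/20.9411) = 0.77

α = 0.77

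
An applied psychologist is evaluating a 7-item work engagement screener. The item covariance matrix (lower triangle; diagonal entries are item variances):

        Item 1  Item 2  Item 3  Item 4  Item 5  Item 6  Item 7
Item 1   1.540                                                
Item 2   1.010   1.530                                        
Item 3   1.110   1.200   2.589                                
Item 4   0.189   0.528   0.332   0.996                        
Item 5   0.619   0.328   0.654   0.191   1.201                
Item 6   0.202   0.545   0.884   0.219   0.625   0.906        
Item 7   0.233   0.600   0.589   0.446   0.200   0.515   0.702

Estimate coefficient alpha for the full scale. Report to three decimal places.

Σσ²ᵢ = 1.540 + 1.530 + 2.589 + 0.996 + 1.201 + 0.906 + 0.702 = 9.464
Sum of off-diagonal covariances = 11.219
total variance = 9.464 + 2 × 11.219 = 31.902
α = (k/(k−1))·(1 − Σσ²ᵢ/total variance) = (7/6)·(1 − 9.464/31.902) = 0.821

coefficient alpha = 0.821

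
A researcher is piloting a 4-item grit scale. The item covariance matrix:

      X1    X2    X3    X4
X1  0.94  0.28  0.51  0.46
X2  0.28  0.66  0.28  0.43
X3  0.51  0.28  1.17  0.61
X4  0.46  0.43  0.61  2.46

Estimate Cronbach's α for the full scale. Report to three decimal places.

α = 0.661

Σσᵢ² = 0.94 + 0.66 + 1.17 + 2.46 = 5.23
Sum of the distinct covariances = 2.57
total variance = 5.23 + 2 × 2.57 = 10.37
α = (k/(k−1))·(1 − Σσᵢ²/total variance) = (4/3)·(1 − 5.23/10.37) = 0.661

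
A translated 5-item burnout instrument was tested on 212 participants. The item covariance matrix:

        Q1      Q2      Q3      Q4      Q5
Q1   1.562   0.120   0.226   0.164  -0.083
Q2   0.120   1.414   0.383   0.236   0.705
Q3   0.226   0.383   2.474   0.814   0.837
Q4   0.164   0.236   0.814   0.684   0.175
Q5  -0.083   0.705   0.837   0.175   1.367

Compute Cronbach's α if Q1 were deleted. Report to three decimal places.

Remaining items: Q2, Q3, Q4, Q5 (k = 4).
Σσᵢ² = 1.414 + 2.474 + 0.684 + 1.367 = 5.939
σ²_total = 5.939 + 2 × 3.150 = 12.239
α (item deleted) = (4/3)·(1 − 5.939/12.239) = 0.686

α = 0.686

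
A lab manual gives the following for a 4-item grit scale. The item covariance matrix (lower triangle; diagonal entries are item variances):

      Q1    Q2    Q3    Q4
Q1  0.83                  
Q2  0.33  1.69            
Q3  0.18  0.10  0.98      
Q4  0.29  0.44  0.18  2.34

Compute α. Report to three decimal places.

Σσ²ᵢ = 0.83 + 1.69 + 0.98 + 2.34 = 5.84
Sum of off-diagonal covariances = 1.52
total variance = 5.84 + 2 × 1.52 = 8.88
α = (k/(k−1))·(1 − Σσ²ᵢ/total variance) = (4/3)·(1 − 5.84/8.88) = 0.456

α = 0.456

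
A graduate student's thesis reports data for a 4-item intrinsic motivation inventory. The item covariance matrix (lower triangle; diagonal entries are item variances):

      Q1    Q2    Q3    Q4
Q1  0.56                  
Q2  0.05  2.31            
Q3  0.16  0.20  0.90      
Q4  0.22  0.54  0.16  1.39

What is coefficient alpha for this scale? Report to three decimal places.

coefficient alpha = 0.454

sum of item variances = 0.56 + 2.31 + 0.90 + 1.39 = 5.16
Σ_{i<j} σ_ij = 1.33
total variance = 5.16 + 2 × 1.33 = 7.82
α = (k/(k−1))·(1 − sum of item variances/total variance) = (4/3)·(1 − 5.16/7.82) = 0.454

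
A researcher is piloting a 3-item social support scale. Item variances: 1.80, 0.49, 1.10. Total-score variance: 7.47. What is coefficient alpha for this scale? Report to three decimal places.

coefficient alpha = 0.819

ΣVar(i) = 1.80 + 0.49 + 1.10 = 3.39
α = (k/(k−1))·(1 − ΣVar(i)/σ²_total) = (3/2)·(1 − 3.39/7.47) = 0.819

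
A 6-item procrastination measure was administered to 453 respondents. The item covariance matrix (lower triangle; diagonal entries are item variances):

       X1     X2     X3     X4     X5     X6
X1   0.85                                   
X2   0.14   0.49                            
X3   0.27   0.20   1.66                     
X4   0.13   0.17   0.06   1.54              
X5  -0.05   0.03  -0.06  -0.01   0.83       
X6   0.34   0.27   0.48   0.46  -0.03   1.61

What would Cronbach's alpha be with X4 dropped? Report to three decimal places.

Remaining items: X1, X2, X3, X5, X6 (k = 5).
Σσᵢ² = 0.85 + 0.49 + 1.66 + 0.83 + 1.61 = 5.44
Var(T) = 5.44 + 2 × 1.59 = 8.62
α (item deleted) = (5/4)·(1 − 5.44/8.62) = 0.461

Cronbach's alpha = 0.461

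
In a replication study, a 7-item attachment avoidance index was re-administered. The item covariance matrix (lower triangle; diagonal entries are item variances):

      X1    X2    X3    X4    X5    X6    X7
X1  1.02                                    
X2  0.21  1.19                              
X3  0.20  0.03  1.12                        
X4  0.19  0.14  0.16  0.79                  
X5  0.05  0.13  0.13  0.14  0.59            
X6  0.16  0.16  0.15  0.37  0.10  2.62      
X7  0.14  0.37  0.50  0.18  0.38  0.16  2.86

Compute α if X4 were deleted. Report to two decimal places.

Remaining items: X1, X2, X3, X5, X6, X7 (k = 6).
Σσ²ᵢ = 1.02 + 1.19 + 1.12 + 0.59 + 2.62 + 2.86 = 9.40
σ²_total = 9.40 + 2 × 2.87 = 15.14
α (item deleted) = (6/5)·(1 − 9.40/15.14) = 0.45

α = 0.45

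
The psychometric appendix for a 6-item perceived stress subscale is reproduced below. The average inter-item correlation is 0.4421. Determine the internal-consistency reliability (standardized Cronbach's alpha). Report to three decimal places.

standardized Cronbach's alpha = 0.826

Standardized α = k·r̄ / (1 + (k−1)·r̄) = 6 × 0.4421 / (1 + 5 × 0.4421)
  = 2.6526 / 3.2105 = 0.826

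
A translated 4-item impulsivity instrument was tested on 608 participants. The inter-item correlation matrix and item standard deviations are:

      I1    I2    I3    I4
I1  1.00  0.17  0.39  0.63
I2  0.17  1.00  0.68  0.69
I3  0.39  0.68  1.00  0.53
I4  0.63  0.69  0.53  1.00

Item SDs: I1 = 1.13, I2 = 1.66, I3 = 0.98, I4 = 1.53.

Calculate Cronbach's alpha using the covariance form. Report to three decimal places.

α = 0.800

Σσ²ᵢ = 1.13² + 1.66² + 0.98² + 1.53² = 7.3338
Covariances σ_ij = r_ij · s_i · s_j:
  σ(I1,I2) = 0.17 × 1.13 × 1.66 = 0.3189
  σ(I1,I3) = 0.39 × 1.13 × 0.98 = 0.4319
  σ(I1,I4) = 0.63 × 1.13 × 1.53 = 1.0892
  σ(I2,I3) = 0.68 × 1.66 × 0.98 = 1.1062
  σ(I2,I4) = 0.69 × 1.66 × 1.53 = 1.7525
  σ(I3,I4) = 0.53 × 0.98 × 1.53 = 0.7947
σ²_T = Σσ²ᵢ + 2·Σσ_ij = 7.3338 + 2 × 5.4934 = 18.3206
α = (4/3)·(1 − 7.3338/18.3206) = 0.800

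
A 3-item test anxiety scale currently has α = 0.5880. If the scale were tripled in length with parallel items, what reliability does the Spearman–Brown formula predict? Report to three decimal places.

predicted reliability = 0.811

Length factor m = 3
α' = m·α / (1 + (m−1)·α)
   = 3 × 0.5880 / (1 + (3 − 1) × 0.5880)
   = 1.7640 / 2.1760 = 0.811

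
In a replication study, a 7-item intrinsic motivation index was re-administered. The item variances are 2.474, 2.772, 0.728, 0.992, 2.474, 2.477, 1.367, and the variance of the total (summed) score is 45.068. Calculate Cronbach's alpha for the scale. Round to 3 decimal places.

Σσᵢ² = 2.474 + 2.772 + 0.728 + 0.992 + 2.474 + 2.477 + 1.367 = 13.284
α = (k/(k−1))·(1 − Σσᵢ²/σ²_total) = (7/6)·(1 − 13.284/45.068) = 0.823

Cronbach's alpha = 0.823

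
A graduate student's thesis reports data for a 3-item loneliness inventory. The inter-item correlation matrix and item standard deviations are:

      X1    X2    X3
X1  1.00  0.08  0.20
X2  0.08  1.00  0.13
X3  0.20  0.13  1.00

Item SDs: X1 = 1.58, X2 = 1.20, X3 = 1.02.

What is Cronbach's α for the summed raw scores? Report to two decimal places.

Σσ²ᵢ = 1.58² + 1.20² + 1.02² = 4.9768
Covariances σ_ij = r_ij · s_i · s_j:
  σ(X1,X2) = 0.08 × 1.58 × 1.20 = 0.1517
  σ(X1,X3) = 0.20 × 1.58 × 1.02 = 0.3223
  σ(X2,X3) = 0.13 × 1.20 × 1.02 = 0.1591
σ²_T = Σσ²ᵢ + 2·Σσ_ij = 4.9768 + 2 × 0.6331 = 6.2430
α = (3/2)·(1 − 4.9768/6.2430) = 0.30

α = 0.30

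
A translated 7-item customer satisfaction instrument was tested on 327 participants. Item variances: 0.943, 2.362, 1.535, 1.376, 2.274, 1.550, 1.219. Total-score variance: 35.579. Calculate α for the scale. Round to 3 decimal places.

α = 0.797

Σσ²ᵢ = 0.943 + 2.362 + 1.535 + 1.376 + 2.274 + 1.550 + 1.219 = 11.259
α = (k/(k−1))·(1 − Σσ²ᵢ/total variance) = (7/6)·(1 − 11.259/35.579) = 0.797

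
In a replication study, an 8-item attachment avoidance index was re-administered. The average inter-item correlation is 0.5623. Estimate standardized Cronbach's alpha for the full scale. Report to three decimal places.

standardized Cronbach's alpha = 0.911

Standardized α = k·r̄ / (1 + (k−1)·r̄) = 8 × 0.5623 / (1 + 7 × 0.5623)
  = 4.4984 / 4.9361 = 0.911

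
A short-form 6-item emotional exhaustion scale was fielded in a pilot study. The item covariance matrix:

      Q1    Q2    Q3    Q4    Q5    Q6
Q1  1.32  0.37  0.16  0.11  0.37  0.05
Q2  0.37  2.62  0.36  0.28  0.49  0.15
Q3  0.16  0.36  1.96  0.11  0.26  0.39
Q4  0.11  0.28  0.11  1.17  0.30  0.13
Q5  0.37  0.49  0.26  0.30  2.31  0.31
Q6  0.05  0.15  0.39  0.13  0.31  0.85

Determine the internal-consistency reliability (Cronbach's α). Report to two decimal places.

Σσᵢ² = 1.32 + 2.62 + 1.96 + 1.17 + 2.31 + 0.85 = 10.23
Σ_{i<j} σ_ij = 3.84
σ²_total = 10.23 + 2 × 3.84 = 17.91
α = (k/(k−1))·(1 − Σσᵢ²/σ²_total) = (6/5)·(1 − 10.23/17.91) = 0.51

Cronbach's α = 0.51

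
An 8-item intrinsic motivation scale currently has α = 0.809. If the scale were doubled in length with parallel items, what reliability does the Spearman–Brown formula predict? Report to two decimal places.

Length factor m = 2
α' = m·α / (1 + (m−1)·α)
   = 2 × 0.809 / (1 + (2 − 1) × 0.809)
   = 1.6180 / 1.8090 = 0.89

predicted reliability = 0.89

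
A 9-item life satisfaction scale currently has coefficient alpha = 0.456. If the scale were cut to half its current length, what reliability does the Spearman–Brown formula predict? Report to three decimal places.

Length factor m = 1/2
α' = m·α / (1 − (1−m)·α)
   = 1/2 × 0.456 / (1 − (1 − 1/2) × 0.456)
   = 0.2280 / 0.7720 = 0.295

predicted reliability = 0.295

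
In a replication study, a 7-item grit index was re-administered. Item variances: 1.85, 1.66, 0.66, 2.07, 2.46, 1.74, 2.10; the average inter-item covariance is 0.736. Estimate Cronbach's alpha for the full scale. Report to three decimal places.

α = 0.830

Σσ²ᵢ = 1.85 + 1.66 + 0.66 + 2.07 + 2.46 + 1.74 + 2.10 = 12.54
Sum of the 21 distinct covariances = 21 × 0.736 = 15.456
σ²_T = Σσ²ᵢ + 2·Σcov = 12.54 + 2 × 15.456 = 43.452
α = (7/6)·(1 − 12.54/43.452) = 0.830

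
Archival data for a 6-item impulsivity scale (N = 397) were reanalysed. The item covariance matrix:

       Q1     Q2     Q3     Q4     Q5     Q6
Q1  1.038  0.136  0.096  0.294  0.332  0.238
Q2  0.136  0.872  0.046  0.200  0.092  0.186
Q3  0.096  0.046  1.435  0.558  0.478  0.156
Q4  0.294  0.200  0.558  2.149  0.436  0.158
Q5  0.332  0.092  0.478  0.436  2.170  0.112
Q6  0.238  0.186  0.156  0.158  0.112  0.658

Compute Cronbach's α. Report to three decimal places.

sum of item variances = 1.038 + 0.872 + 1.435 + 2.149 + 2.170 + 0.658 = 8.322
Sum of the distinct covariances = 3.518
Var(T) = 8.322 + 2 × 3.518 = 15.358
α = (k/(k−1))·(1 − sum of item variances/Var(T)) = (6/5)·(1 − 8.322/15.358) = 0.550

α = 0.550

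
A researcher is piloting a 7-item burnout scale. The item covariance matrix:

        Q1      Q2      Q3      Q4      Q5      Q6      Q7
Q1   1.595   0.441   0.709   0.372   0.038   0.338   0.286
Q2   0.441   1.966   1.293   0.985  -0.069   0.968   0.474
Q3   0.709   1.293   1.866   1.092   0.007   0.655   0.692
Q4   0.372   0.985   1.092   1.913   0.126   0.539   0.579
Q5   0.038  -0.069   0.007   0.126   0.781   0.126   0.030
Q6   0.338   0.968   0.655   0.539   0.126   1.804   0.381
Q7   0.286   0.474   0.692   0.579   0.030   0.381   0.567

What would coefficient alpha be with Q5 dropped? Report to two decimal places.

Remaining items: Q1, Q2, Q3, Q4, Q6, Q7 (k = 6).
Σσ²ᵢ = 1.595 + 1.966 + 1.866 + 1.913 + 1.804 + 0.567 = 9.711
σ²_total = 9.711 + 2 × 9.804 = 29.319
α (item deleted) = (6/5)·(1 − 9.711/29.319) = 0.80

coefficient alpha = 0.80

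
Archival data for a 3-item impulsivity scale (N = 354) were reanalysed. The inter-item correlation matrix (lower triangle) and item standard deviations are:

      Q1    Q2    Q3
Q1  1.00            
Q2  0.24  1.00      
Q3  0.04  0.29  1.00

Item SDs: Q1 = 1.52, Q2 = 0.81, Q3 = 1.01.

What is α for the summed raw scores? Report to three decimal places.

Σσ²ᵢ = 1.52² + 0.81² + 1.01² = 3.9866
Covariances σ_ij = r_ij · s_i · s_j:
  σ(Q1,Q2) = 0.24 × 1.52 × 0.81 = 0.2955
  σ(Q1,Q3) = 0.04 × 1.52 × 1.01 = 0.0614
  σ(Q2,Q3) = 0.29 × 0.81 × 1.01 = 0.2372
σ²_T = Σσ²ᵢ + 2·Σσ_ij = 3.9866 + 2 × 0.5941 = 5.1748
α = (3/2)·(1 − 3.9866/5.1748) = 0.344

α = 0.344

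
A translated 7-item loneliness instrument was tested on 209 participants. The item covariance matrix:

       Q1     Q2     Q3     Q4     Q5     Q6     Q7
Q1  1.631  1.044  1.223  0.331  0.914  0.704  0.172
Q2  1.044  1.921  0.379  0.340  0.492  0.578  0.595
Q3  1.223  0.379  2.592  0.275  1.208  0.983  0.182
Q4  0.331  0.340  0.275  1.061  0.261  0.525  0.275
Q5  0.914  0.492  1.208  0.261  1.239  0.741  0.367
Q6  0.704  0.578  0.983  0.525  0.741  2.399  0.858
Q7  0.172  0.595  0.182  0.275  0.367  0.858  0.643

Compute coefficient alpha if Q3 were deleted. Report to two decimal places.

α = 0.78

Remaining items: Q1, Q2, Q4, Q5, Q6, Q7 (k = 6).
Σσᵢ² = 1.631 + 1.921 + 1.061 + 1.239 + 2.399 + 0.643 = 8.894
σ²_total = 8.894 + 2 × 8.197 = 25.288
α (item deleted) = (6/5)·(1 − 8.894/25.288) = 0.78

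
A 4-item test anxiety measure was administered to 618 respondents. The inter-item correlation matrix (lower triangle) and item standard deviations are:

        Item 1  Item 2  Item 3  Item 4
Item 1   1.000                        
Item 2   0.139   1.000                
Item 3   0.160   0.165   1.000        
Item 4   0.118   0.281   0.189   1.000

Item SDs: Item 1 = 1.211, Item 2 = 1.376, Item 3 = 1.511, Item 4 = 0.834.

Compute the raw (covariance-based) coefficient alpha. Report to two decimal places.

coefficient alpha = 0.44

Σσ²ᵢ = 1.211² + 1.376² + 1.511² + 0.834² = 6.3386
Covariances σ_ij = r_ij · s_i · s_j:
  σ(Item 1,Item 2) = 0.139 × 1.211 × 1.376 = 0.2316
  σ(Item 1,Item 3) = 0.160 × 1.211 × 1.511 = 0.2928
  σ(Item 1,Item 4) = 0.118 × 1.211 × 0.834 = 0.1192
  σ(Item 2,Item 3) = 0.165 × 1.376 × 1.511 = 0.3431
  σ(Item 2,Item 4) = 0.281 × 1.376 × 0.834 = 0.3225
  σ(Item 3,Item 4) = 0.189 × 1.511 × 0.834 = 0.2382
σ²_T = Σσ²ᵢ + 2·Σσ_ij = 6.3386 + 2 × 1.5474 = 9.4334
α = (4/3)·(1 − 6.3386/9.4334) = 0.44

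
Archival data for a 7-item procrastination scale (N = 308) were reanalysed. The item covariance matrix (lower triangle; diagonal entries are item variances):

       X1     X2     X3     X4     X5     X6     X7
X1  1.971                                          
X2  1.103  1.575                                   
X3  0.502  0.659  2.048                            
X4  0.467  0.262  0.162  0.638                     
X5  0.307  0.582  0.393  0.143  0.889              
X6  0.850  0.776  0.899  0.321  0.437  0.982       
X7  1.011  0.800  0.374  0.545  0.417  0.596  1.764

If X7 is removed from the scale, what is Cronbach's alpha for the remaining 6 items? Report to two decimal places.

α = 0.79

Remaining items: X1, X2, X3, X4, X5, X6 (k = 6).
ΣVar(i) = 1.971 + 1.575 + 2.048 + 0.638 + 0.889 + 0.982 = 8.103
total variance = 8.103 + 2 × 7.863 = 23.829
α (item deleted) = (6/5)·(1 − 8.103/23.829) = 0.79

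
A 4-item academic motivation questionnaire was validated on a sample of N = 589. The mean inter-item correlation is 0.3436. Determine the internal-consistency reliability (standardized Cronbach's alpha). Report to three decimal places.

Standardized α = k·r̄ / (1 + (k−1)·r̄) = 4 × 0.3436 / (1 + 3 × 0.3436)
  = 1.3744 / 2.0308 = 0.677

α = 0.677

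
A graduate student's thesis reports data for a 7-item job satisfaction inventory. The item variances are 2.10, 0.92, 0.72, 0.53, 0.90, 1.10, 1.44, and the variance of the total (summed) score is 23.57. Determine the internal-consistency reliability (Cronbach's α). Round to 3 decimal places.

Cronbach's α = 0.785

Σσᵢ² = 2.10 + 0.92 + 0.72 + 0.53 + 0.90 + 1.10 + 1.44 = 7.71
α = (k/(k−1))·(1 − Σσᵢ²/σ²_total) = (7/6)·(1 − 7.71/23.57) = 0.785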